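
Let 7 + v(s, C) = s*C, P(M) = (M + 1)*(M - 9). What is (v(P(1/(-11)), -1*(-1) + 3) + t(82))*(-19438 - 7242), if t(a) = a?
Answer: -135401000/121 ≈ -1.1190e+6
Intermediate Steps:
P(M) = (1 + M)*(-9 + M)
v(s, C) = -7 + C*s (v(s, C) = -7 + s*C = -7 + C*s)
(v(P(1/(-11)), -1*(-1) + 3) + t(82))*(-19438 - 7242) = ((-7 + (-1*(-1) + 3)*(-9 + (1/(-11))**2 - 8/(-11))) + 82)*(-19438 - 7242) = ((-7 + (1 + 3)*(-9 + (-1/11)**2 - 8*(-1/11))) + 82)*(-26680) = ((-7 + 4*(-9 + 1/121 + 8/11)) + 82)*(-26680) = ((-7 + 4*(-1000/121)) + 82)*(-26680) = ((-7 - 4000/121) + 82)*(-26680) = (-4847/121 + 82)*(-26680) = (5075/121)*(-26680) = -135401000/121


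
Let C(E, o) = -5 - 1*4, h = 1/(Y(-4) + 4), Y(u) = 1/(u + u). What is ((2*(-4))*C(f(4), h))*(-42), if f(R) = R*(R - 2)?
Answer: -3024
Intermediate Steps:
Y(u) = 1/(2*u)
f(R) = R*(-2 + R)
h = 8/31 (h = 1/((½)/(-4) + 4) = 1/((½)*(-¼) + 4) = 1/(-⅛ + 4) = 1/(31/8) = 8/31 ≈ 0.25806)
C(E, o) = -9 (C(E, o) = -5 - 4 = -9)
((2*(-4))*C(f(4), h))*(-42) = ((2*(-4))*(-9))*(-42) = -8*(-9)*(-42) = 72*(-42) = -3024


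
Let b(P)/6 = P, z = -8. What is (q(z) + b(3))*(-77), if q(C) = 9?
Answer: -2079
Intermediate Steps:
b(P) = 6*P
(q(z) + b(3))*(-77) = (9 + 6*3)*(-77) = (9 + 18)*(-77) = 27*(-77) = -2079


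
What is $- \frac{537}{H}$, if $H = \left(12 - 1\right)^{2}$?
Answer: $- \frac{537}{121} \approx -4.438$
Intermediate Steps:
$H = 121$ ($H = 11^{2} = 121$)
$- \frac{537}{H} = - \frac{537}{121}$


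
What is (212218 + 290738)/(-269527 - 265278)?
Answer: -502956/534805 ≈ -0.94045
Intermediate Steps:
(212218 + 290738)/(-269527 - 265278) = 502956/(-534805) = 502956*(-1/534805) = -502956/534805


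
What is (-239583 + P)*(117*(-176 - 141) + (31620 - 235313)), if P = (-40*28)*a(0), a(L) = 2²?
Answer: 58765977266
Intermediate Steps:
a(L) = 4
P = -4480 (P = -40*28*4 = -1120*4 = -4480)
(-239583 + P)*(117*(-176 - 141) + (31620 - 235313)) = (-239583 - 4480)*(117*(-176 - 141) + (31620 - 235313)) = -244063*(117*(-317) - 203693) = -244063*(-37089 - 203693) = -244063*(-240782) = 58765977266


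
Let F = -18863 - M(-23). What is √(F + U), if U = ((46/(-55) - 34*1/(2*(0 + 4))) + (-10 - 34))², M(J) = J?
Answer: I*√795237599/220 ≈ 128.18*I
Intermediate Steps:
F = -18840 (F = -18863 - 1*(-23) = -18863 + 23 = -18840)
U = 116618401/48400 (U = ((46*(-1/55) - 34/(4*2)) - 44)² = ((-46/55 - 34/8) - 44)² = ((-46/55 - 34*⅛) - 44)² = ((-46/55 - 17/4) - 44)² = (-1119/220 - 44)² = (-10799/220)² = 116618401/48400 ≈ 2409.5)
√(F + U) = √(-18840 + 116618401/48400) = √(-795237599/48400) = I*√795237599/220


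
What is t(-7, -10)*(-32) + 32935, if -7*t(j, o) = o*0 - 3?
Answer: 230449/7 ≈ 32921.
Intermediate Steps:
t(j, o) = 3/7 (t(j, o) = -(o*0 - 3)/7 = -(0 - 3)/7 = -⅐*(-3) = 3/7)
t(-7, -10)*(-32) + 32935 = (3/7)*(-32) + 32935 = -96/7 + 32935 = 230449/7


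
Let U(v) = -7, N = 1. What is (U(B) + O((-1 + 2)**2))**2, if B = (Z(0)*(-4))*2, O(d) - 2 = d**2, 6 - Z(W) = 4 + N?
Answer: 16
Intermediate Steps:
Z(W) = 1 (Z(W) = 6 - (4 + 1) = 6 - 1*5 = 6 - 5 = 1)
O(d) = 2 + d**2
B = -8 (B = (1*(-4))*2 = -4*2 = -8)
(U(B) + O((-1 + 2)**2))**2 = (-7 + (2 + ((-1 + 2)**2)**2))**2 = (-7 + (2 + (1**2)**2))**2 = (-7 + (2 + 1**2))**2 = (-7 + (2 + 1))**2 = (-7 + 3)**2 = (-4)**2 = 16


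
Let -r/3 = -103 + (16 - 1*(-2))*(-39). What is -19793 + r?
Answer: -17378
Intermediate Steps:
r = 2415 (r = -3*(-103 + (16 - 1*(-2))*(-39)) = -3*(-103 + (16 + 2)*(-39)) = -3*(-103 + 18*(-39)) = -3*(-103 - 702) = -3*(-805) = 2415)
-19793 + r = -19793 + 2415 = -17378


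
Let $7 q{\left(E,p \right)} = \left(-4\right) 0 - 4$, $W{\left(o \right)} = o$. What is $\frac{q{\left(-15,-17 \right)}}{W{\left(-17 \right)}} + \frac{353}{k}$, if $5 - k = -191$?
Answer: $\frac{6113}{3332} \approx 1.8346$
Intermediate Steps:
$k = 196$ ($k = 5 - -191 = 5 + 191 = 196$)
$q{\left(E,p \right)} = - \frac{4}{7}$ ($q{\left(E,p \right)} = \frac{\left(-4\right) 0 - 4}{7} = \frac{0 - 4}{7} = \frac{1}{7} \left(-4\right) = - \frac{4}{7}$)
$\frac{q{\left(-15,-17 \right)}}{W{\left(-17 \right)}} + \frac{353}{k} = - \frac{4}{7 \left(-17\right)} + \frac{353}{196} = \left(- \frac{4}{7}\right) \left(- \frac{1}{17}\right) + 353 \cdot \frac{1}{196} = \frac{4}{119} + \frac{353}{196} = \frac{6113}{3332}$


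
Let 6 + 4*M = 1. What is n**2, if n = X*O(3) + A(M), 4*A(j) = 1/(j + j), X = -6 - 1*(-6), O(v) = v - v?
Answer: 1/100 ≈ 0.010000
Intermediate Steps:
O(v) = 0
X = 0 (X = -6 + 6 = 0)
M = -5/4 (M = -3/2 + (1/4)*1 = -3/2 + 1/4 = -5/4 ≈ -1.2500)
A(j) = 1/(8*j) (A(j) = 1/(4*(j + j)) = 1/(4*((2*j))) = (1/(2*j))/4 = 1/(8*j))
n = -1/10 (n = 0*0 + 1/(8*(-5/4)) = 0 + (1/8)*(-4/5) = 0 - 1/10 = -1/10 ≈ -0.10000)
n**2 = (-1/10)**2 = 1/100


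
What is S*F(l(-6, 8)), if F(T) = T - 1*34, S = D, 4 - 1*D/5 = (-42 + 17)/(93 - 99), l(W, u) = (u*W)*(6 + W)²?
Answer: 85/3 ≈ 28.333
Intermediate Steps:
l(W, u) = W*u*(6 + W)² (l(W, u) = (W*u)*(6 + W)² = W*u*(6 + W)²)
D = -⅚ (D = 20 - 5*(-42 + 17)/(93 - 99) = 20 - (-125)/(-6) = 20 - (-125)*(-1)/6 = 20 - 5*25/6 = 20 - 125/6 = -⅚ ≈ -0.83333)
S = -⅚ ≈ -0.83333
F(T) = -34 + T (F(T) = T - 34 = -34 + T)
S*F(l(-6, 8)) = -5*(-34 - 6*8*(6 - 6)²)/6 = -5*(-34 - 6*8*0²)/6 = -5*(-34 - 6*8*0)/6 = -5*(-34 + 0)/6 = -⅚*(-34) = 85/3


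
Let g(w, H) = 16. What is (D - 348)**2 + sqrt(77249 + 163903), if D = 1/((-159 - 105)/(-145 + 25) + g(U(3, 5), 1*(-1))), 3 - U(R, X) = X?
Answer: 1002545569/8281 + 16*sqrt(942) ≈ 1.2156e+5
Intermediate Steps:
U(R, X) = 3 - X
D = 5/91 (D = 1/((-159 - 105)/(-145 + 25) + 16) = 1/(-264/(-120) + 16) = 1/(-264*(-1/120) + 16) = 1/(11/5 + 16) = 1/(91/5) = 5/91 ≈ 0.054945)
(D - 348)**2 + sqrt(77249 + 163903) = (5/91 - 348)**2 + sqrt(77249 + 163903) = (-31663/91)**2 + sqrt(241152) = 1002545569/8281 + 16*sqrt(942)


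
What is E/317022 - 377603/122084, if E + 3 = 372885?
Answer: -12364255363/6450552308 ≈ -1.9168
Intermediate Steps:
E = 372882 (E = -3 + 372885 = 372882)
E/317022 - 377603/122084 = 372882/317022 - 377603/122084 = 372882*(1/317022) - 377603*1/122084 = 62147/52837 - 377603/122084 = -12364255363/6450552308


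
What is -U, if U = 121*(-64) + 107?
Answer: 7637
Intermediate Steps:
U = -7637 (U = -7744 + 107 = -7637)
-U = -1*(-7637) = 7637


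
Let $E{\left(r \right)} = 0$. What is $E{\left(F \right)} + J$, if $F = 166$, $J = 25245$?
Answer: $25245$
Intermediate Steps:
$E{\left(F \right)} + J = 0 + 25245 = 25245$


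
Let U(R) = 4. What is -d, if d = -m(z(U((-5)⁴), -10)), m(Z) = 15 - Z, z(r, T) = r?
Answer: 11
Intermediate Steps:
d = -11 (d = -(15 - 1*4) = -(15 - 4) = -1*11 = -11)
-d = -1*(-11) = 11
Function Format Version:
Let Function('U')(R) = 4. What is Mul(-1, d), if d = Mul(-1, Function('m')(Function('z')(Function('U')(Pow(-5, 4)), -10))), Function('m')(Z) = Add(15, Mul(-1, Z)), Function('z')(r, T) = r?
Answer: 11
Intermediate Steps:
d = -11 (d = Mul(-1, Add(15, Mul(-1, 4))) = Mul(-1, Add(15, -4)) = Mul(-1, 11) = -11)
Mul(-1, d) = Mul(-1, -11) = 11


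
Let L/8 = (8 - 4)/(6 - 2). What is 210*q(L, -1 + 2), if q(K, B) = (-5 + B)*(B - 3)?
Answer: 1680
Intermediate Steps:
L = 8 (L = 8*((8 - 4)/(6 - 2)) = 8*(4/4) = 8*(4*(¼)) = 8*1 = 8)
q(K, B) = (-5 + B)*(-3 + B)
210*q(L, -1 + 2) = 210*(15 + (-1 + 2)² - 8*(-1 + 2)) = 210*(15 + 1² - 8*1) = 210*(15 + 1 - 8) = 210*8 = 1680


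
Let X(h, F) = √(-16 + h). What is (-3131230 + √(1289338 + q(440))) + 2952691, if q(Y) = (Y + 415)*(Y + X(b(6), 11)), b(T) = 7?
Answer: -178539 + √(1665538 + 2565*I) ≈ -1.7725e+5 + 0.99376*I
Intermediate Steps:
q(Y) = (415 + Y)*(Y + 3*I) (q(Y) = (Y + 415)*(Y + √(-16 + 7)) = (415 + Y)*(Y + √(-9)) = (415 + Y)*(Y + 3*I))
(-3131230 + √(1289338 + q(440))) + 2952691 = (-3131230 + √(1289338 + (440² + 1245*I + 440*(415 + 3*I)))) + 2952691 = (-3131230 + √(1289338 + (193600 + 1245*I + (182600 + 1320*I)))) + 2952691 = (-3131230 + √(1289338 + (376200 + 2565*I))) + 2952691 = (-3131230 + √(1665538 + 2565*I)) + 2952691 = -178539 + √(1665538 + 2565*I)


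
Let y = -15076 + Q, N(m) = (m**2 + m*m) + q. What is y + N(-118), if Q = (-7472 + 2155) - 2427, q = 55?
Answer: 5083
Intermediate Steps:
Q = -7744 (Q = -5317 - 2427 = -7744)
N(m) = 55 + 2*m**2 (N(m) = (m**2 + m*m) + 55 = (m**2 + m**2) + 55 = 2*m**2 + 55 = 55 + 2*m**2)
y = -22820 (y = -15076 - 7744 = -22820)
y + N(-118) = -22820 + (55 + 2*(-118)**2) = -22820 + (55 + 2*13924) = -22820 + (55 + 27848) = -22820 + 27903 = 5083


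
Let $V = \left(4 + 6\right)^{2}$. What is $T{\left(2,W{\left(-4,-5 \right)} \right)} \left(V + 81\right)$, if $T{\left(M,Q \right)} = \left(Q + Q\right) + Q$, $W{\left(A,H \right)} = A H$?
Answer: $10860$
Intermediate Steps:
$V = 100$ ($V = 10^{2} = 100$)
$T{\left(M,Q \right)} = 3 Q$ ($T{\left(M,Q \right)} = 2 Q + Q = 3 Q$)
$T{\left(2,W{\left(-4,-5 \right)} \right)} \left(V + 81\right) = 3 \left(\left(-4\right) \left(-5\right)\right) \left(100 + 81\right) = 3 \cdot 20 \cdot 181 = 60 \cdot 181 = 10860$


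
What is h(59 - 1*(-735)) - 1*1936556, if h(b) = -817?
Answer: -1937373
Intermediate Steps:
h(59 - 1*(-735)) - 1*1936556 = -817 - 1*1936556 = -817 - 1936556 = -1937373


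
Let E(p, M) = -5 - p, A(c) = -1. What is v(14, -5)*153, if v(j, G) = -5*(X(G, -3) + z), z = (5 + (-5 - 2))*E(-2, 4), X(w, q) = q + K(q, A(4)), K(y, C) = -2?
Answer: -765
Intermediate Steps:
X(w, q) = -2 + q (X(w, q) = q - 2 = -2 + q)
z = 6 (z = (5 + (-5 - 2))*(-5 - 1*(-2)) = (5 - 7)*(-5 + 2) = -2*(-3) = 6)
v(j, G) = -5 (v(j, G) = -5*((-2 - 3) + 6) = -5*(-5 + 6) = -5*1 = -5)
v(14, -5)*153 = -5*153 = -765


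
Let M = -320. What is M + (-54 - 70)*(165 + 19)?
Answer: -23136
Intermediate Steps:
M + (-54 - 70)*(165 + 19) = -320 + (-54 - 70)*(165 + 19) = -320 - 124*184 = -320 - 22816 = -23136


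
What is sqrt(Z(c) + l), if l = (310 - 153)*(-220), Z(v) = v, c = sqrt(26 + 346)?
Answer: sqrt(-34540 + 2*sqrt(93)) ≈ 185.8*I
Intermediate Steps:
c = 2*sqrt(93) (c = sqrt(372) = 2*sqrt(93) ≈ 19.287)
l = -34540 (l = 157*(-220) = -34540)
sqrt(Z(c) + l) = sqrt(2*sqrt(93) - 34540) = sqrt(-34540 + 2*sqrt(93))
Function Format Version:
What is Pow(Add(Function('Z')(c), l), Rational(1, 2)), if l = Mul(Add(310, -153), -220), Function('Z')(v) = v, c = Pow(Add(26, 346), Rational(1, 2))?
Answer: Pow(Add(-34540, Mul(2, Pow(93, Rational(1, 2)))), Rational(1, 2)) ≈ Mul(185.80, I)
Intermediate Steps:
c = Mul(2, Pow(93, Rational(1, 2))) (c = Pow(372, Rational(1, 2)) = Mul(2, Pow(93, Rational(1, 2))) ≈ 19.287)
l = -34540 (l = Mul(157, -220) = -34540)
Pow(Add(Function('Z')(c), l), Rational(1, 2)) = Pow(Add(Mul(2, Pow(93, Rational(1, 2))), -34540), Rational(1, 2)) = Pow(Add(-34540, Mul(2, Pow(93, Rational(1, 2)))), Rational(1, 2))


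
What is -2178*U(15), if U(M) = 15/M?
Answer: -2178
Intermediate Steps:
-2178*U(15) = -32670/15 = -2178*1 = -2178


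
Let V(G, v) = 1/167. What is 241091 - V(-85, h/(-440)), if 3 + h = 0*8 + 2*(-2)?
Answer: 40262196/167 ≈ 2.4109e+5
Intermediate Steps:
h = -7 (h = -3 + (0*8 + 2*(-2)) = -3 + (0 - 4) = -3 - 4 = -7)
V(G, v) = 1/167
241091 - V(-85, h/(-440)) = 241091 - 1*1/167 = 241091 - 1/167 = 40262196/167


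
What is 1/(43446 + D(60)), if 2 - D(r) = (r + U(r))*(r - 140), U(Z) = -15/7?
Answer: 7/336536 ≈ 2.0800e-5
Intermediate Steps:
U(Z) = -15/7 (U(Z) = -15*1/7 = -15/7)
D(r) = 2 - (-140 + r)*(-15/7 + r) (D(r) = 2 - (r - 15/7)*(r - 140) = 2 - (-15/7 + r)*(-140 + r) = 2 - (-140 + r)*(-15/7 + r))
1/(43446 + D(60)) = 1/(43446 + (-298 - 1*60**2 + (995/7)*60)) = 1/(43446 + (-298 - 1*3600 + 59700/7)) = 1/(43446 + (-298 - 3600 + 59700/7)) = 1/(43446 + 32414/7) = 1/(336536/7) = 7/336536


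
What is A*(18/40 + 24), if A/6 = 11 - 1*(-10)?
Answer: 30807/10 ≈ 3080.7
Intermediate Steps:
A = 126 (A = 6*(11 - 1*(-10)) = 6*(11 + 10) = 6*21 = 126)
A*(18/40 + 24) = 126*(18/40 + 24) = 126*(18*(1/40) + 24) = 126*(9/20 + 24) = 126*(489/20) = 30807/10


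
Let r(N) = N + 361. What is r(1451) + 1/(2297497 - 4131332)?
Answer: 3322909019/1833835 ≈ 1812.0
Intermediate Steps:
r(N) = 361 + N
r(1451) + 1/(2297497 - 4131332) = (361 + 1451) + 1/(2297497 - 4131332) = 1812 + 1/(-1833835) = 1812 - 1/1833835 = 3322909019/1833835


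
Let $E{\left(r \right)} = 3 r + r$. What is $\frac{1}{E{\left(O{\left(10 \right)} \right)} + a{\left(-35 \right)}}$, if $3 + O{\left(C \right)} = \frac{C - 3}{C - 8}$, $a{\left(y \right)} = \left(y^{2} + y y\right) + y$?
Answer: $\frac{1}{2417} \approx 0.00041374$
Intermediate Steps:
$a{\left(y \right)} = y + 2 y^{2}$ ($a{\left(y \right)} = \left(y^{2} + y^{2}\right) + y = 2 y^{2} + y = y + 2 y^{2}$)
$O{\left(C \right)} = -3 + \frac{-3 + C}{-8 + C}$ ($O{\left(C \right)} = -3 + \frac{C - 3}{C - 8} = -3 + \frac{-3 + C}{-8 + C}$)
$E{\left(r \right)} = 4 r$
$\frac{1}{E{\left(O{\left(10 \right)} \right)} + a{\left(-35 \right)}} = \frac{1}{4 \frac{21 - 20}{-8 + 10} - 35 \left(1 + 2 \left(-35\right)\right)} = \frac{1}{4 \frac{21 - 20}{2} - 35 \left(1 - 70\right)} = \frac{1}{4 \cdot \frac{1}{2} \cdot 1 - -2415} = \frac{1}{4 \cdot \frac{1}{2} + 2415} = \frac{1}{2 + 2415} = \frac{1}{2417}$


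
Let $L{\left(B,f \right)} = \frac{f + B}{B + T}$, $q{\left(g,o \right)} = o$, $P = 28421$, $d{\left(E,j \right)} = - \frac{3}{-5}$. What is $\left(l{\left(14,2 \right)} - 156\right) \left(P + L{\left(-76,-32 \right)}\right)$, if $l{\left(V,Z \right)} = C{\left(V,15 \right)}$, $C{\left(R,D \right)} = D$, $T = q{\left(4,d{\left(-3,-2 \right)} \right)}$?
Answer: $- \frac{1510851237}{377} \approx -4.0076 \cdot 10^{6}$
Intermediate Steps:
$d{\left(E,j \right)} = \frac{3}{5}$ ($d{\left(E,j \right)} = \left(-3\right) \left(- \frac{1}{5}\right) = \frac{3}{5}$)
$T = \frac{3}{5} \approx 0.6$
$L{\left(B,f \right)} = \frac{B + f}{\frac{3}{5} + B}$ ($L{\left(B,f \right)} = \frac{f + B}{B + \frac{3}{5}} = \frac{B + f}{\frac{3}{5} + B}$)
$l{\left(V,Z \right)} = 15$
$\left(l{\left(14,2 \right)} - 156\right) \left(P + L{\left(-76,-32 \right)}\right) = \left(15 - 156\right) \left(28421 + \frac{5 \left(-76 - 32\right)}{3 + 5 \left(-76\right)}\right) = - 141 \left(28421 + 5 \frac{1}{3 - 380} \left(-108\right)\right) = - 141 \left(28421 + 5 \frac{1}{-377} \left(-108\right)\right) = - 141 \left(28421 + 5 \left(- \frac{1}{377}\right) \left(-108\right)\right) = - 141 \left(28421 + \frac{540}{377}\right) = \left(-141\right) \frac{10715257}{377} = - \frac{1510851237}{377}$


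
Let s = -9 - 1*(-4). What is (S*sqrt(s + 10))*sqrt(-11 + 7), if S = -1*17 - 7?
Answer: -48*I*sqrt(5) ≈ -107.33*I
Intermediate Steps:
s = -5 (s = -9 + 4 = -5)
S = -24 (S = -17 - 7 = -24)
(S*sqrt(s + 10))*sqrt(-11 + 7) = (-24*sqrt(-5 + 10))*sqrt(-11 + 7) = (-24*sqrt(5))*sqrt(-4) = (-24*sqrt(5))*(2*I) = -48*I*sqrt(5)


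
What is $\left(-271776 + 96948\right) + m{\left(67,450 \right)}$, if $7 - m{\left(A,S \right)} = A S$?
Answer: $-204971$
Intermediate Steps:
$m{\left(A,S \right)} = 7 - A S$
$\left(-271776 + 96948\right) + m{\left(67,450 \right)} = \left(-271776 + 96948\right) + \left(7 - 67 \cdot 450\right) = -174828 + \left(7 - 30150\right) = -174828 - 30143 = -204971$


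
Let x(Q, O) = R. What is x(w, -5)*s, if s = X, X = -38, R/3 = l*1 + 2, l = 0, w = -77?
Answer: -228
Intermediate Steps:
R = 6 (R = 3*(0*1 + 2) = 3*(0 + 2) = 3*2 = 6)
x(Q, O) = 6
s = -38
x(w, -5)*s = 6*(-38) = -228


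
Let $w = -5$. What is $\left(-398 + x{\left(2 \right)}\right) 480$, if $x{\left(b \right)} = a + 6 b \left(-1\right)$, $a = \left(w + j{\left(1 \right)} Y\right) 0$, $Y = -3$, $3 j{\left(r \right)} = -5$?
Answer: $-196800$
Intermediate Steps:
$j{\left(r \right)} = - \frac{5}{3}$ ($j{\left(r \right)} = \frac{1}{3} \left(-5\right) = - \frac{5}{3}$)
$a = 0$ ($a = \left(-5 - -5\right) 0 = \left(-5 + 5\right) 0 = 0 \cdot 0 = 0$)
$x{\left(b \right)} = - 6 b$ ($x{\left(b \right)} = 0 + 6 b \left(-1\right) = 0 - 6 b = - 6 b$)
$\left(-398 + x{\left(2 \right)}\right) 480 = \left(-398 - 12\right) 480 = \left(-410\right) 480 = -196800$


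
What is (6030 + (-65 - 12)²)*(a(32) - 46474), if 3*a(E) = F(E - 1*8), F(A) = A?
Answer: -555686894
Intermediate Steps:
a(E) = -8/3 + E/3 (a(E) = (E - 1*8)/3 = (E - 8)/3 = (-8 + E)/3 = -8/3 + E/3)
(6030 + (-65 - 12)²)*(a(32) - 46474) = (6030 + (-65 - 12)²)*((-8/3 + (⅓)*32) - 46474) = (6030 + (-77)²)*((-8/3 + 32/3) - 46474) = (6030 + 5929)*(8 - 46474) = 11959*(-46466) = -555686894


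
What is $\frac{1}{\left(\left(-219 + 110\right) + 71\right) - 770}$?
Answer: $- \frac{1}{808} \approx -0.0012376$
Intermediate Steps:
$\frac{1}{\left(\left(-219 + 110\right) + 71\right) - 770} = \frac{1}{\left(-109 + 71\right) - 770} = \frac{1}{-38 - 770} = \frac{1}{-808} = - \frac{1}{808}$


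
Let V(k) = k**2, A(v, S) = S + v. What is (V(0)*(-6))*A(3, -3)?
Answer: 0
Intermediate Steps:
(V(0)*(-6))*A(3, -3) = (0**2*(-6))*(-3 + 3) = (0*(-6))*0 = 0*0 = 0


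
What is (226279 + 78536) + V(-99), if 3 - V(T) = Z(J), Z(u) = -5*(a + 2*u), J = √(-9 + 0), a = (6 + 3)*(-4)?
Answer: 304638 + 30*I ≈ 3.0464e+5 + 30.0*I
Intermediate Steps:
a = -36 (a = 9*(-4) = -36)
J = 3*I (J = √(-9) = 3*I ≈ 3.0*I)
Z(u) = 180 - 10*u (Z(u) = -5*(-36 + 2*u) = 180 - 10*u)
V(T) = -177 + 30*I (V(T) = 3 - (180 - 30*I) = 3 + (-180 + 30*I) = -177 + 30*I)
(226279 + 78536) + V(-99) = (226279 + 78536) + (-177 + 30*I) = 304815 + (-177 + 30*I) = 304638 + 30*I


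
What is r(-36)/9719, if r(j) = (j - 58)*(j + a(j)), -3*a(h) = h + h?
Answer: 1128/9719 ≈ 0.11606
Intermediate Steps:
a(h) = -2*h/3 (a(h) = -(h + h)/3 = -2*h/3)
r(j) = j*(-58 + j)/3 (r(j) = (j - 58)*(j - 2*j/3) = (-58 + j)*(j/3) = j*(-58 + j)/3)
r(-36)/9719 = ((⅓)*(-36)*(-58 - 36))/9719 = ((⅓)*(-36)*(-94))*(1/9719) = 1128*(1/9719) = 1128/9719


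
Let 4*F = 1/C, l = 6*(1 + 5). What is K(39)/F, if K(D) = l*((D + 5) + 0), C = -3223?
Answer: -20420928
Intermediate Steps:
l = 36 (l = 6*6 = 36)
K(D) = 180 + 36*D (K(D) = 36*((D + 5) + 0) = 36*((5 + D) + 0) = 36*(5 + D) = 180 + 36*D)
F = -1/12892 (F = (1/4)/(-3223) = (1/4)*(-1/3223) = -1/12892 ≈ -7.7568e-5)
K(39)/F = (180 + 36*39)/(-1/12892) = (180 + 1404)*(-12892) = 1584*(-12892) = -20420928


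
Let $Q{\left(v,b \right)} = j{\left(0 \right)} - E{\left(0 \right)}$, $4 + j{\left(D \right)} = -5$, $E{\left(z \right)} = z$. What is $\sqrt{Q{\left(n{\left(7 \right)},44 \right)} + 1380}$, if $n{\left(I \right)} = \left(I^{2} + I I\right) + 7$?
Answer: $\sqrt{1371} \approx 37.027$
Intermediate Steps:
$j{\left(D \right)} = -9$ ($j{\left(D \right)} = -4 - 5 = -9$)
$n{\left(I \right)} = 7 + 2 I^{2}$ ($n{\left(I \right)} = \left(I^{2} + I^{2}\right) + 7 = 2 I^{2} + 7 = 7 + 2 I^{2}$)
$Q{\left(v,b \right)} = -9$ ($Q{\left(v,b \right)} = -9 - 0 = -9 + 0 = -9$)
$\sqrt{Q{\left(n{\left(7 \right)},44 \right)} + 1380} = \sqrt{-9 + 1380} = \sqrt{1371}$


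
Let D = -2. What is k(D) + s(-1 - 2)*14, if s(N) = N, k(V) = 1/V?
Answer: -85/2 ≈ -42.500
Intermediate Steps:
k(V) = 1/V
k(D) + s(-1 - 2)*14 = 1/(-2) + (-1 - 2)*14 = -½ - 3*14 = -½ - 42 = -85/2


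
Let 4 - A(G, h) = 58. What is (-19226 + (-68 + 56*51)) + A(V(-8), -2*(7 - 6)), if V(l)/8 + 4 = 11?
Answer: -16492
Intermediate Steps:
V(l) = 56 (V(l) = -32 + 8*11 = -32 + 88 = 56)
A(G, h) = -54 (A(G, h) = 4 - 1*58 = 4 - 58 = -54)
(-19226 + (-68 + 56*51)) + A(V(-8), -2*(7 - 6)) = (-19226 + (-68 + 56*51)) - 54 = (-19226 + (-68 + 2856)) - 54 = (-19226 + 2788) - 54 = -16438 - 54 = -16492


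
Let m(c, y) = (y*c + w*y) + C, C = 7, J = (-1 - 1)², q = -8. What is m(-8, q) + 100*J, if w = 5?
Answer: 431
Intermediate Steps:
J = 4 (J = (-2)² = 4)
m(c, y) = 7 + 5*y + c*y (m(c, y) = (y*c + 5*y) + 7 = (c*y + 5*y) + 7 = (5*y + c*y) + 7 = 7 + 5*y + c*y)
m(-8, q) + 100*J = (7 + 5*(-8) - 8*(-8)) + 100*4 = (7 - 40 + 64) + 400 = 31 + 400 = 431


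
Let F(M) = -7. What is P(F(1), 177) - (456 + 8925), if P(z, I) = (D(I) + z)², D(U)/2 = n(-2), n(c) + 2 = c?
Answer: -9156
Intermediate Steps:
n(c) = -2 + c
D(U) = -8 (D(U) = 2*(-2 - 2) = 2*(-4) = -8)
P(z, I) = (-8 + z)²
P(F(1), 177) - (456 + 8925) = (-8 - 7)² - (456 + 8925) = (-15)² - 1*9381 = 225 - 9381 = -9156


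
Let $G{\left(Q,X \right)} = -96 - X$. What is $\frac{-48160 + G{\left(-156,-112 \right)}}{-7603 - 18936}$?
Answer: $\frac{48144}{26539} \approx 1.8141$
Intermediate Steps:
$\frac{-48160 + G{\left(-156,-112 \right)}}{-7603 - 18936} = \frac{-48160 - -16}{-7603 - 18936} = \frac{-48160 + \left(-96 + 112\right)}{-26539} = \left(-48160 + 16\right) \left(- \frac{1}{26539}\right) = \left(-48144\right) \left(- \frac{1}{26539}\right) = \frac{48144}{26539}$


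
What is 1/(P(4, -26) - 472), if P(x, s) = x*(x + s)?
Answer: -1/560 ≈ -0.0017857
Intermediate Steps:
P(x, s) = x*(s + x)
1/(P(4, -26) - 472) = 1/(4*(-26 + 4) - 472) = 1/(4*(-22) - 472) = 1/(-88 - 472) = 1/(-560) = -1/560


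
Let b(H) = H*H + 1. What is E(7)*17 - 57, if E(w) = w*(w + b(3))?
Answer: 1966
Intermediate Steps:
b(H) = 1 + H**2 (b(H) = H**2 + 1 = 1 + H**2)
E(w) = w*(10 + w) (E(w) = w*(w + (1 + 3**2)) = w*(w + (1 + 9)) = w*(w + 10) = w*(10 + w))
E(7)*17 - 57 = (7*(10 + 7))*17 - 57 = (7*17)*17 - 57 = 119*17 - 57 = 2023 - 57 = 1966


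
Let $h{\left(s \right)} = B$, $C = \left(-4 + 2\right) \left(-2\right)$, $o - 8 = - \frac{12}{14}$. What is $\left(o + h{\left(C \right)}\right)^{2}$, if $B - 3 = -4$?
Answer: $\frac{1849}{49} \approx 37.735$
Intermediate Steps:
$o = \frac{50}{7}$ ($o = 8 - \frac{12}{14} = 8 - \frac{6}{7} = \frac{50}{7} \approx 7.1429$)
$B = -1$ ($B = 3 - 4 = -1$)
$C = 4$ ($C = \left(-2\right) \left(-2\right) = 4$)
$h{\left(s \right)} = -1$
$\left(o + h{\left(C \right)}\right)^{2} = \left(\frac{50}{7} - 1\right)^{2} = \left(\frac{43}{7}\right)^{2} = \frac{1849}{49}$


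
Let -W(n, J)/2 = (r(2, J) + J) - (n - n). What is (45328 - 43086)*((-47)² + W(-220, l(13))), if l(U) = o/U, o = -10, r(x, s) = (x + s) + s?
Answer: 64401450/13 ≈ 4.9540e+6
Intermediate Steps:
r(x, s) = x + 2*s (r(x, s) = (s + x) + s = x + 2*s)
l(U) = -10/U
W(n, J) = -4 - 6*J (W(n, J) = -2*(((2 + 2*J) + J) - (n - n)) = -2*((2 + 3*J) - 1*0) = -2*((2 + 3*J) + 0) = -2*(2 + 3*J) = -4 - 6*J)
(45328 - 43086)*((-47)² + W(-220, l(13))) = (45328 - 43086)*((-47)² + (-4 - (-60)/13)) = 2242*(2209 + (-4 - (-60)/13)) = 2242*(2209 + (-4 - 6*(-10/13))) = 2242*(2209 + (-4 + 60/13)) = 2242*(2209 + 8/13) = 2242*(28725/13) = 64401450/13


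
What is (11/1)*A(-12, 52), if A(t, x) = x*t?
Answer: -6864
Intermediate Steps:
A(t, x) = t*x
(11/1)*A(-12, 52) = (11/1)*(-12*52) = (11*1)*(-624) = 11*(-624) = -6864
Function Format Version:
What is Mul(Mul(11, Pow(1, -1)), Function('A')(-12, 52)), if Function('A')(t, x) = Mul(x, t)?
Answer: -6864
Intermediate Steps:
Function('A')(t, x) = Mul(t, x)
Mul(Mul(11, Pow(1, -1)), Function('A')(-12, 52)) = Mul(Mul(11, Pow(1, -1)), Mul(-12, 52)) = Mul(Mul(11, 1), -624) = Mul(11, -624) = -6864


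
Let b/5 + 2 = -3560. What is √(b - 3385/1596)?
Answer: I*√11342829855/798 ≈ 133.46*I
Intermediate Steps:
b = -17810 (b = -10 + 5*(-3560) = -10 - 17800 = -17810)
√(b - 3385/1596) = √(-17810 - 3385/1596) = √(-28428145/1596) = I*√11342829855/798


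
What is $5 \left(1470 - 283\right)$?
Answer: $5935$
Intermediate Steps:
$5 \left(1470 - 283\right) = 5 \cdot 1187 = 5935$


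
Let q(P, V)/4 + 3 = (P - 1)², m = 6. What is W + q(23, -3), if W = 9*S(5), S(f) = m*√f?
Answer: 1924 + 54*√5 ≈ 2044.7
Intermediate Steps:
q(P, V) = -12 + 4*(-1 + P)² (q(P, V) = -12 + 4*(P - 1)² = -12 + 4*(-1 + P)²)
S(f) = 6*√f
W = 54*√5 (W = 9*(6*√5) = 54*√5 ≈ 120.75)
W + q(23, -3) = 54*√5 + (-12 + 4*(-1 + 23)²) = 54*√5 + (-12 + 4*22²) = 54*√5 + (-12 + 4*484) = 54*√5 + (-12 + 1936) = 54*√5 + 1924 = 1924 + 54*√5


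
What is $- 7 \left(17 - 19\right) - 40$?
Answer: $-26$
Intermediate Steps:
$- 7 \left(17 - 19\right) - 40 = \left(-7\right) \left(-2\right) - 40 = 14 - 40 = -26$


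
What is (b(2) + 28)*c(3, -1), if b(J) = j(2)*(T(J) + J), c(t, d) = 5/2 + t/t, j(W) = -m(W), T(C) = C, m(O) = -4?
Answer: 154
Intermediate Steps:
j(W) = 4 (j(W) = -1*(-4) = 4)
c(t, d) = 7/2 (c(t, d) = 5*(½) + 1 = 5/2 + 1 = 7/2)
b(J) = 8*J (b(J) = 4*(J + J) = 4*(2*J) = 8*J)
(b(2) + 28)*c(3, -1) = (8*2 + 28)*(7/2) = (16 + 28)*(7/2) = 44*(7/2) = 154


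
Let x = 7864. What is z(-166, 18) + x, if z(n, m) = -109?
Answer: 7755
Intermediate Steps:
z(-166, 18) + x = -109 + 7864 = 7755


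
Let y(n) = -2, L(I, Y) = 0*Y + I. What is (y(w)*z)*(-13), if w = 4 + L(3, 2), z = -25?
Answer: -650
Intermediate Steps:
L(I, Y) = I (L(I, Y) = 0 + I = I)
w = 7 (w = 4 + 3 = 7)
(y(w)*z)*(-13) = -2*(-25)*(-13) = 50*(-13) = -650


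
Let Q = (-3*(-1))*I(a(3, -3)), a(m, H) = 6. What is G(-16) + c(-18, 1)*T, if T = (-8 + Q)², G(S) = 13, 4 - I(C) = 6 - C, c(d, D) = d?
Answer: -275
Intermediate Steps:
I(C) = -2 + C (I(C) = 4 - (6 - C) = 4 + (-6 + C) = -2 + C)
Q = 12 (Q = (-3*(-1))*(-2 + 6) = 3*4 = 12)
T = 16 (T = (-8 + 12)² = 4² = 16)
G(-16) + c(-18, 1)*T = 13 - 18*16 = 13 - 288 = -275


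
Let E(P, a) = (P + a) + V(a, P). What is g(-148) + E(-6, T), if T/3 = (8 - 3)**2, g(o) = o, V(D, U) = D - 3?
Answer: -7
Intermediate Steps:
V(D, U) = -3 + D
T = 75 (T = 3*(8 - 3)**2 = 3*5**2 = 3*25 = 75)
E(P, a) = -3 + P + 2*a (E(P, a) = (P + a) + (-3 + a) = -3 + P + 2*a)
g(-148) + E(-6, T) = -148 + (-3 - 6 + 2*75) = -148 + (-3 - 6 + 150) = -148 + 141 = -7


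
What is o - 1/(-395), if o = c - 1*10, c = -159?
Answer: -66754/395 ≈ -169.00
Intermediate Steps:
o = -169 (o = -159 - 1*10 = -159 - 10 = -169)
o - 1/(-395) = -169 - 1/(-395) = -169 - 1*(-1/395) = -169 + 1/395 = -66754/395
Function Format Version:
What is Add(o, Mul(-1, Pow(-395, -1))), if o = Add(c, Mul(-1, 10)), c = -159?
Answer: Rational(-66754, 395) ≈ -169.00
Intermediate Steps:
o = -169 (o = Add(-159, Mul(-1, 10)) = Add(-159, -10) = -169)
Add(o, Mul(-1, Pow(-395, -1))) = Add(-169, Mul(-1, Pow(-395, -1))) = Add(-169, Mul(-1, Rational(-1, 395))) = Add(-169, Rational(1, 395)) = Rational(-66754, 395)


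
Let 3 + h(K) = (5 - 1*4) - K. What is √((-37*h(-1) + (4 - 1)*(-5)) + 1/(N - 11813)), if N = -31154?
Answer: √40615544991/42967 ≈ 4.6904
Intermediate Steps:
h(K) = -2 - K (h(K) = -3 + ((5 - 1*4) - K) = -3 + ((5 - 4) - K) = -3 + (1 - K) = -2 - K)
√((-37*h(-1) + (4 - 1)*(-5)) + 1/(N - 11813)) = √((-37*(-2 - 1*(-1)) + (4 - 1)*(-5)) + 1/(-31154 - 11813)) = √((-37*(-2 + 1) + 3*(-5)) + 1/(-42967)) = √((-37*(-1) - 15) - 1/42967) = √((37 - 15) - 1/42967) = √(22 - 1/42967) = √(945273/42967) = √40615544991/42967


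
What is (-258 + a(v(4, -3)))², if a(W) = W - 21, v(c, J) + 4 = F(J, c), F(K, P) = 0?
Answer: 80089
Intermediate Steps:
v(c, J) = -4 (v(c, J) = -4 + 0 = -4)
a(W) = -21 + W
(-258 + a(v(4, -3)))² = (-258 + (-21 - 4))² = (-258 - 25)² = (-283)² = 80089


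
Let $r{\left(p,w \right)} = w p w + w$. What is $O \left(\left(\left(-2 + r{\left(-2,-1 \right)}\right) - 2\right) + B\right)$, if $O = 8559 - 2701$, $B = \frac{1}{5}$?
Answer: $- \frac{199172}{5} \approx -39834.0$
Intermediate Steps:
$r{\left(p,w \right)} = w + p w^{2}$ ($r{\left(p,w \right)} = p w w + w = p w^{2} + w = w + p w^{2}$)
$B = \frac{1}{5} \approx 0.2$
$O = 5858$ ($O = 8559 - 2701 = 5858$)
$O \left(\left(\left(-2 + r{\left(-2,-1 \right)}\right) - 2\right) + B\right) = 5858 \left(\left(\left(-2 - \left(1 - -2\right)\right) - 2\right) + \frac{1}{5}\right) = 5858 \left(\left(\left(-2 - \left(1 + 2\right)\right) - 2\right) + \frac{1}{5}\right) = 5858 \left(\left(\left(-2 - 3\right) - 2\right) + \frac{1}{5}\right) = 5858 \left(\left(-5 - 2\right) + \frac{1}{5}\right) = 5858 \left(-7 + \frac{1}{5}\right) = 5858 \left(- \frac{34}{5}\right) = - \frac{199172}{5}$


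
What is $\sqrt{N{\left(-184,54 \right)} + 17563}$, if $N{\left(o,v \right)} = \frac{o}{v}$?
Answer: $\frac{\sqrt{1422327}}{9} \approx 132.51$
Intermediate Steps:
$\sqrt{N{\left(-184,54 \right)} + 17563} = \sqrt{- \frac{184}{54} + 17563} = \sqrt{\left(-184\right) \frac{1}{54} + 17563} = \sqrt{- \frac{92}{27} + 17563} = \sqrt{\frac{474109}{27}} = \frac{\sqrt{1422327}}{9}$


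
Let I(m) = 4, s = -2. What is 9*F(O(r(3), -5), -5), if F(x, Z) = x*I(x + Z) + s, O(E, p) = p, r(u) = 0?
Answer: -198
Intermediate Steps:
F(x, Z) = -2 + 4*x (F(x, Z) = x*4 - 2 = 4*x - 2 = -2 + 4*x)
9*F(O(r(3), -5), -5) = 9*(-2 + 4*(-5)) = 9*(-2 - 20) = 9*(-22) = -198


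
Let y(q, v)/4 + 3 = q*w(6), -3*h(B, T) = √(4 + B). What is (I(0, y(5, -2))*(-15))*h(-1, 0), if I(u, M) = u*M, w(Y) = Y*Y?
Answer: 0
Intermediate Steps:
w(Y) = Y²
h(B, T) = -√(4 + B)/3
y(q, v) = -12 + 144*q (y(q, v) = -12 + 4*(q*6²) = -12 + 4*(q*36) = -12 + 4*(36*q) = -12 + 144*q)
I(u, M) = M*u
(I(0, y(5, -2))*(-15))*h(-1, 0) = (((-12 + 144*5)*0)*(-15))*(-√(4 - 1)/3) = (((-12 + 720)*0)*(-15))*(-√3/3) = ((708*0)*(-15))*(-√3/3) = (0*(-15))*(-√3/3) = 0*(-√3/3) = 0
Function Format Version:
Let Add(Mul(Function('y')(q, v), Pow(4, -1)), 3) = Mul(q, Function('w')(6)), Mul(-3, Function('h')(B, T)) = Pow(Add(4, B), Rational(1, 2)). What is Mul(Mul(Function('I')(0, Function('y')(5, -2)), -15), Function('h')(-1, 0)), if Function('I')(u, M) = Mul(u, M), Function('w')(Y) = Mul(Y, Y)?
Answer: 0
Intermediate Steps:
Function('w')(Y) = Pow(Y, 2)
Function('h')(B, T) = Mul(Rational(-1, 3), Pow(Add(4, B), Rational(1, 2)))
Function('y')(q, v) = Add(-12, Mul(144, q)) (Function('y')(q, v) = Add(-12, Mul(4, Mul(q, Pow(6, 2)))) = Add(-12, Mul(4, Mul(q, 36))) = Add(-12, Mul(4, Mul(36, q))) = Add(-12, Mul(144, q)))
Function('I')(u, M) = Mul(M, u)
Mul(Mul(Function('I')(0, Function('y')(5, -2)), -15), Function('h')(-1, 0)) = Mul(Mul(Mul(Add(-12, Mul(144, 5)), 0), -15), Mul(Rational(-1, 3), Pow(Add(4, -1), Rational(1, 2)))) = Mul(Mul(Mul(Add(-12, 720), 0), -15), Mul(Rational(-1, 3), Pow(3, Rational(1, 2)))) = Mul(Mul(Mul(708, 0), -15), Mul(Rational(-1, 3), Pow(3, Rational(1, 2)))) = Mul(Mul(0, -15), Mul(Rational(-1, 3), Pow(3, Rational(1, 2)))) = Mul(0, Mul(Rational(-1, 3), Pow(3, Rational(1, 2)))) = 0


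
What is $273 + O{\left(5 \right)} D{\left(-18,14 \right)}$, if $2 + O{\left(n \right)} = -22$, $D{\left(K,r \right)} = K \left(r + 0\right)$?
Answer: $6321$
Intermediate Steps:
$D{\left(K,r \right)} = K r$
$O{\left(n \right)} = -24$ ($O{\left(n \right)} = -2 - 22 = -24$)
$273 + O{\left(5 \right)} D{\left(-18,14 \right)} = 273 - 24 \left(\left(-18\right) 14\right) = 273 - -6048 = 273 + 6048 = 6321$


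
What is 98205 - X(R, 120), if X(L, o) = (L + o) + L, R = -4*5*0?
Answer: 98085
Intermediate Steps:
R = 0 (R = -20*0 = 0)
X(L, o) = o + 2*L
98205 - X(R, 120) = 98205 - (120 + 2*0) = 98205 - (120 + 0) = 98205 - 1*120 = 98205 - 120 = 98085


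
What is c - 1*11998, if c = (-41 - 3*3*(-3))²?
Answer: -11802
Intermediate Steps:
c = 196 (c = (-41 - 9*(-3))² = (-41 + 27)² = (-14)² = 196)
c - 1*11998 = 196 - 1*11998 = 196 - 11998 = -11802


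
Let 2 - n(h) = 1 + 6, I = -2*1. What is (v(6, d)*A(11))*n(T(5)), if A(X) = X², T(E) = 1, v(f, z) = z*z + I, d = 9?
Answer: -47795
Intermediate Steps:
I = -2
v(f, z) = -2 + z² (v(f, z) = z*z - 2 = z² - 2 = -2 + z²)
n(h) = -5 (n(h) = 2 - (1 + 6) = 2 - 1*7 = 2 - 7 = -5)
(v(6, d)*A(11))*n(T(5)) = ((-2 + 9²)*11²)*(-5) = ((-2 + 81)*121)*(-5) = (79*121)*(-5) = 9559*(-5) = -47795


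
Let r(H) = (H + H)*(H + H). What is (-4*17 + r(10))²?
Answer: 110224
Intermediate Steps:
r(H) = 4*H² (r(H) = (2*H)*(2*H) = 4*H²)
(-4*17 + r(10))² = (-4*17 + 4*10²)² = (-68 + 4*100)² = (-68 + 400)² = 332² = 110224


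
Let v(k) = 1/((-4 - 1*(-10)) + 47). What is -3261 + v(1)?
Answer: -172832/53 ≈ -3261.0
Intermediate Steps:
v(k) = 1/53 (v(k) = 1/((-4 + 10) + 47) = 1/(6 + 47) = 1/53)
-3261 + v(1) = -3261 + 1/53 = -172832/53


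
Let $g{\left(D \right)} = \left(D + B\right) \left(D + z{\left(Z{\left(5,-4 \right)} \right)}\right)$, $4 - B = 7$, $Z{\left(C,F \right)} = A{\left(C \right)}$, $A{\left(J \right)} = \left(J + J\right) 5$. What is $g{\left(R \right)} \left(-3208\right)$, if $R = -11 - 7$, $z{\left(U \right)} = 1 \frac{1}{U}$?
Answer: $- \frac{30281916}{25} \approx -1.2113 \cdot 10^{6}$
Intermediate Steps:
$A{\left(J \right)} = 10 J$ ($A{\left(J \right)} = 2 J 5 = 10 J$)
$Z{\left(C,F \right)} = 10 C$
$z{\left(U \right)} = \frac{1}{U}$
$R = -18$
$B = -3$ ($B = 4 - 7 = -3$)
$g{\left(D \right)} = \left(-3 + D\right) \left(\frac{1}{50} + D\right)$ ($g{\left(D \right)} = \left(D - 3\right) \left(D + \frac{1}{10 \cdot 5}\right) = \left(-3 + D\right) \left(D + \frac{1}{50}\right) = \left(-3 + D\right) \left(\frac{1}{50} + D\right)$)
$g{\left(R \right)} \left(-3208\right) = \left(- \frac{3}{50} + \left(-18\right)^{2} - - \frac{1341}{25}\right) \left(-3208\right) = \left(- \frac{3}{50} + 324 + \frac{1341}{25}\right) \left(-3208\right) = \frac{18879}{50} \left(-3208\right) = - \frac{30281916}{25}$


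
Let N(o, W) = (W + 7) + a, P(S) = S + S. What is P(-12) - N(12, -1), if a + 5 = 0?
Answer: -25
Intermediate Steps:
a = -5 (a = -5 + 0 = -5)
P(S) = 2*S
N(o, W) = 2 + W (N(o, W) = (W + 7) - 5 = (7 + W) - 5 = 2 + W)
P(-12) - N(12, -1) = 2*(-12) - (2 - 1) = -24 - 1*1 = -24 - 1 = -25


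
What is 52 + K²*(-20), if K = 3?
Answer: -128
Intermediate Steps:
52 + K²*(-20) = 52 + 3²*(-20) = 52 + 9*(-20) = 52 - 180 = -128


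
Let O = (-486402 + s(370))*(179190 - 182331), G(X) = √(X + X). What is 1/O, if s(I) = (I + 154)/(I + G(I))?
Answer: 8278537805/12647819336137220142 - 131*√185/12647819336137220142 ≈ 6.5454e-10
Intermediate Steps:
G(X) = √2*√X (G(X) = √(2*X) = √2*√X)
s(I) = (154 + I)/(I + √2*√I) (s(I) = (I + 154)/(I + √2*√I) = (154 + I)/(I + √2*√I))
O = 1527788682 - 1645884/(370 + 2*√185) (O = (-486402 + (154 + 370)/(370 + √2*√370))*(179190 - 182331) = (-486402 + 524/(370 + 2*√185))*(-3141) = 1527788682 - 1645884/(370 + 2*√185) ≈ 1.5278e+9)
1/O = 1/(140556147273/92 + 411471*√185/17020)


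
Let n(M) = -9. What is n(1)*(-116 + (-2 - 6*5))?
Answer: 1332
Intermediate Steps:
n(1)*(-116 + (-2 - 6*5)) = -9*(-116 + (-2 - 6*5)) = -9*(-116 + (-2 - 30)) = -9*(-116 - 32) = -9*(-148) = 1332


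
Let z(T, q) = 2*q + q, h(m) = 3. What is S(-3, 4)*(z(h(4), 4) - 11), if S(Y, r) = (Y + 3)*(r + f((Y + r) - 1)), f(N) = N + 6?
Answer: 0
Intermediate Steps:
f(N) = 6 + N
z(T, q) = 3*q
S(Y, r) = (3 + Y)*(5 + Y + 2*r) (S(Y, r) = (Y + 3)*(r + (6 + ((Y + r) - 1))) = (3 + Y)*(r + (6 + (-1 + Y + r))) = (3 + Y)*(r + (5 + Y + r)) = (3 + Y)*(5 + Y + 2*r))
S(-3, 4)*(z(h(4), 4) - 11) = (15 + (-3)**2 + 6*4 + 8*(-3) + 2*(-3)*4)*(3*4 - 11) = (15 + 9 + 24 - 24 - 24)*(12 - 11) = 0*1 = 0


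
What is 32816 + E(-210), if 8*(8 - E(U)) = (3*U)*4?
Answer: 33139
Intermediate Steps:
E(U) = 8 - 3*U/2 (E(U) = 8 - 3*U*4/8 = 8 - 3*U/2)
32816 + E(-210) = 32816 + (8 - 3/2*(-210)) = 32816 + (8 + 315) = 32816 + 323 = 33139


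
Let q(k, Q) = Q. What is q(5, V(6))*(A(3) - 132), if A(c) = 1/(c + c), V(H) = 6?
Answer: -791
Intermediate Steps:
A(c) = 1/(2*c)
q(5, V(6))*(A(3) - 132) = 6*((1/2)/3 - 132) = 6*((1/2)*(1/3) - 132) = 6*(1/6 - 132) = 6*(-791/6) = -791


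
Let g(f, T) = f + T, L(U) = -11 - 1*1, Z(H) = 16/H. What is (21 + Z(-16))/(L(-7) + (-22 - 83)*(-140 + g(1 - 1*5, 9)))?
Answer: 20/14163 ≈ 0.0014121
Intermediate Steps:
L(U) = -12 (L(U) = -11 - 1 = -12)
g(f, T) = T + f
(21 + Z(-16))/(L(-7) + (-22 - 83)*(-140 + g(1 - 1*5, 9))) = (21 + 16/(-16))/(-12 + (-22 - 83)*(-140 + (9 + (1 - 1*5)))) = (21 + 16*(-1/16))/(-12 - 105*(-140 + (9 + (1 - 5)))) = (21 - 1)/(-12 - 105*(-140 + (9 - 4))) = 20/(-12 - 105*(-140 + 5)) = 20/(-12 - 105*(-135)) = 20/(-12 + 14175) = 20/14163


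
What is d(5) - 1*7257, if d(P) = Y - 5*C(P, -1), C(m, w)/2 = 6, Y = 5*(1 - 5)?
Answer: -7337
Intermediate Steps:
Y = -20 (Y = 5*(-4) = -20)
C(m, w) = 12 (C(m, w) = 2*6 = 12)
d(P) = -80 (d(P) = -20 - 5*12 = -20 - 60 = -80)
d(5) - 1*7257 = -80 - 1*7257 = -80 - 7257 = -7337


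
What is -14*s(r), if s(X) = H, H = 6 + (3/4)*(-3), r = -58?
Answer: -105/2 ≈ -52.500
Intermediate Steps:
H = 15/4 (H = 6 + (3*(1/4))*(-3) = 6 + (3/4)*(-3) = 6 - 9/4 = 15/4 ≈ 3.7500)
s(X) = 15/4
-14*s(r) = -14*15/4 = -105/2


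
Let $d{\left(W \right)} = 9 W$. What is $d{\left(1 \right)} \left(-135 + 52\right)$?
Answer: $-747$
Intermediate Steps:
$d{\left(1 \right)} \left(-135 + 52\right) = 9 \cdot 1 \left(-135 + 52\right) = 9 \left(-83\right) = -747$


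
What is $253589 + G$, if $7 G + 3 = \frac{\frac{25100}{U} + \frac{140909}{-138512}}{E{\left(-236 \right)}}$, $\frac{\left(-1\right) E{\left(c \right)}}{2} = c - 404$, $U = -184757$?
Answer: $\frac{58146822676396727087}{229295911792640} \approx 2.5359 \cdot 10^{5}$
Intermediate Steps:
$E{\left(c \right)} = 808 - 2 c$ ($E{\left(c \right)} = - 2 \left(c - 404\right) = - 2 \left(-404 + c\right) = 808 - 2 c$)
$G = - \frac{98299187057873}{229295911792640}$ ($G = - \frac{3}{7} + \frac{\left(\frac{25100}{-184757} + \frac{140909}{-138512}\right) \frac{1}{808 - -472}}{7} = - \frac{3}{7} + \frac{\left(25100 \left(- \frac{1}{184757}\right) + 140909 \left(- \frac{1}{138512}\right)\right) \frac{1}{808 + 472}}{7} = - \frac{3}{7} + \frac{\left(- \frac{25100}{184757} - \frac{140909}{138512}\right) \frac{1}{1280}}{7} = - \frac{3}{7} + \frac{\left(- \frac{29510575313}{25591061584}\right) \frac{1}{1280}}{7} = - \frac{3}{7} + \frac{1}{7} \left(- \frac{29510575313}{32756558827520}\right) = - \frac{3}{7} - \frac{29510575313}{229295911792640} = - \frac{98299187057873}{229295911792640} \approx -0.4287$)
$253589 + G = 253589 - \frac{98299187057873}{229295911792640} = \frac{58146822676396727087}{229295911792640}$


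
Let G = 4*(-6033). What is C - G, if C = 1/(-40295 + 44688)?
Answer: 106011877/4393 ≈ 24132.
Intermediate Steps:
C = 1/4393 ≈ 0.00022763
G = -24132
C - G = 1/4393 - 1*(-24132) = 1/4393 + 24132 = 106011877/4393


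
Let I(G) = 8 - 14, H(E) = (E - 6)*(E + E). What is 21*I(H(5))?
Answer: -126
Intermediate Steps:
H(E) = 2*E*(-6 + E) (H(E) = (-6 + E)*(2*E) = 2*E*(-6 + E))
I(G) = -6
21*I(H(5)) = 21*(-6) = -126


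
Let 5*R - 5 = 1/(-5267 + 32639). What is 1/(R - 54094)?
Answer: -136860/7403167979 ≈ -1.8487e-5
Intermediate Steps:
R = 136861/136860 (R = 1 + 1/(5*(-5267 + 32639)) = 1 + (⅕)/27372 = 1 + (⅕)*(1/27372) = 1 + 1/136860 = 136861/136860 ≈ 1.0000)
1/(R - 54094) = 1/(136861/136860 - 54094) = 1/(-7403167979/136860) = -136860/7403167979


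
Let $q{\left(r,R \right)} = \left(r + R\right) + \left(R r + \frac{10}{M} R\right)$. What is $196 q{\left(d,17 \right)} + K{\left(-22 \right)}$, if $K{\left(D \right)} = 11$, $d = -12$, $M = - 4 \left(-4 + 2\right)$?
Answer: $-34828$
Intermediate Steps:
$M = 8$ ($M = \left(-4\right) \left(-2\right) = 8$)
$q{\left(r,R \right)} = r + \frac{9 R}{4} + R r$ ($q{\left(r,R \right)} = \left(r + R\right) + \left(R r + \frac{10}{8} R\right) = \left(R + r\right) + \left(R r + 10 \cdot \frac{1}{8} R\right) = \left(R + r\right) + \left(R r + \frac{5 R}{4}\right) = \left(R + r\right) + \left(\frac{5 R}{4} + R r\right) = r + \frac{9 R}{4} + R r$)
$196 q{\left(d,17 \right)} + K{\left(-22 \right)} = 196 \left(-12 + \frac{9}{4} \cdot 17 + 17 \left(-12\right)\right) + 11 = 196 \left(-12 + \frac{153}{4} - 204\right) + 11 = 196 \left(- \frac{711}{4}\right) + 11 = -34839 + 11 = -34828$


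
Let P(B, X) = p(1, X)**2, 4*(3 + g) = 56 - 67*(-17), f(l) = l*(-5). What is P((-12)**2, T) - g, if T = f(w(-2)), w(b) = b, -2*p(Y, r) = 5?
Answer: -579/2 ≈ -289.50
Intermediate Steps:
p(Y, r) = -5/2 (p(Y, r) = -1/2*5 = -5/2)
f(l) = -5*l
T = 10 (T = -5*(-2) = 10)
g = 1183/4 (g = -3 + (56 - 67*(-17))/4 = -3 + (56 + 1139)/4 = -3 + (1/4)*1195 = -3 + 1195/4 = 1183/4 ≈ 295.75)
P(B, X) = 25/4 (P(B, X) = (-5/2)**2 = 25/4)
P((-12)**2, T) - g = 25/4 - 1*1183/4 = 25/4 - 1183/4 = -579/2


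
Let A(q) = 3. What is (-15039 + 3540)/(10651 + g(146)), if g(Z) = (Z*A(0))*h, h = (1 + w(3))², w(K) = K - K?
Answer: -11499/11089 ≈ -1.0370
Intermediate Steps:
w(K) = 0
h = 1 (h = (1 + 0)² = 1² = 1)
g(Z) = 3*Z (g(Z) = (Z*3)*1 = (3*Z)*1 = 3*Z)
(-15039 + 3540)/(10651 + g(146)) = (-15039 + 3540)/(10651 + 3*146) = -11499/(10651 + 438) = -11499/11089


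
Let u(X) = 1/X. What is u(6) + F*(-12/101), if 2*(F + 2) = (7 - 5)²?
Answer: ⅙ ≈ 0.16667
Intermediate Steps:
F = 0 (F = -2 + (7 - 5)²/2 = -2 + (½)*2² = -2 + (½)*4 = -2 + 2 = 0)
u(6) + F*(-12/101) = 1/6 + 0*(-12/101) = ⅙ + 0*(-12*1/101) = ⅙ + 0*(-12/101) = ⅙ + 0 = ⅙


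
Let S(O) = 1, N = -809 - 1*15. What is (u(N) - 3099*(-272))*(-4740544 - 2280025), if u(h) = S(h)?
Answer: -5917841206601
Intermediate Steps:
N = -824 (N = -809 - 15 = -824)
u(h) = 1
(u(N) - 3099*(-272))*(-4740544 - 2280025) = (1 - 3099*(-272))*(-4740544 - 2280025) = (1 + 842928)*(-7020569) = 842929*(-7020569) = -5917841206601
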